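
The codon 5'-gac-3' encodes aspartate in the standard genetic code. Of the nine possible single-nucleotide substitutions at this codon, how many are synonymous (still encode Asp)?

Position 1: none → 0 synonymous.
Position 2: none → 0 synonymous.
Position 3: GAU → 1 synonymous.
Total: 0 + 0 + 1 = 1.

1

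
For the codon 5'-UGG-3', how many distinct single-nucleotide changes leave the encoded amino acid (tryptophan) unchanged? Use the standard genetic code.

Position 1: none → 0 synonymous.
Position 2: none → 0 synonymous.
Position 3: none → 0 synonymous.
Total: 0 + 0 + 0 = 0.

0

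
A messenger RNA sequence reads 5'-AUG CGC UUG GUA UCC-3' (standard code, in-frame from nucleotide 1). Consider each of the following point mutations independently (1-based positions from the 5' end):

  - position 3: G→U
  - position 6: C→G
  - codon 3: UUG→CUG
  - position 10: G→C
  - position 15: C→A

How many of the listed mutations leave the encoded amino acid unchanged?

Codon 1: AUG (Met) → AUU (Ile) — missense.
Codon 2: CGC (Arg) → CGG (Arg) — synonymous.
Codon 3: UUG (Leu) → CUG (Leu) — synonymous.
Codon 4: GUA (Val) → CUA (Leu) — missense.
Codon 5: UCC (Ser) → UCA (Ser) — synonymous.
Synonymous: 3 of 5.

3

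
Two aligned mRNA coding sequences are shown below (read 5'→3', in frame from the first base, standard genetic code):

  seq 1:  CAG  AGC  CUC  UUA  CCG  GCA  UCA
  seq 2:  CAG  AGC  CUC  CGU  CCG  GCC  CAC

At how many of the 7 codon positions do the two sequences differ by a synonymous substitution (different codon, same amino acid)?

Codon 1: CAG Gln / CAG Gln — identical.
Codon 2: AGC Ser / AGC Ser — identical.
Codon 3: CUC Leu / CUC Leu — identical.
Codon 4: UUA Leu / CGU Arg — nonsynonymous.
Codon 5: CCG Pro / CCG Pro — identical.
Codon 6: GCA Ala / GCC Ala — synonymous.
Codon 7: UCA Ser / CAC His — nonsynonymous.
Synonymous differences: 1.

1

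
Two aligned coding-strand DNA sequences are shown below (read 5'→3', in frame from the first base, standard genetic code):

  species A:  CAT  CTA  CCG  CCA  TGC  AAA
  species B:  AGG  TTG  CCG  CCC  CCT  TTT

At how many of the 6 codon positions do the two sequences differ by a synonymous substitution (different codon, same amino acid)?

Codon 1: CAT His / AGG Arg — nonsynonymous.
Codon 2: CTA Leu / TTG Leu — synonymous.
Codon 3: CCG Pro / CCG Pro — identical.
Codon 4: CCA Pro / CCC Pro — synonymous.
Codon 5: TGC Cys / CCT Pro — nonsynonymous.
Codon 6: AAA Lys / TTT Phe — nonsynonymous.
Synonymous differences: 2.

2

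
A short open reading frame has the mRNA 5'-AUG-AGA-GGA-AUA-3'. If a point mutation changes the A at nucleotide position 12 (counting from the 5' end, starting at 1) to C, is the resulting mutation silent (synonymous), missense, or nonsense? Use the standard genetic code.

Position 12 falls in codon 4: AUA → Ile.
After the substitution the codon is AUC → Ile.
Both encode Ile, so the change is synonymous.

silent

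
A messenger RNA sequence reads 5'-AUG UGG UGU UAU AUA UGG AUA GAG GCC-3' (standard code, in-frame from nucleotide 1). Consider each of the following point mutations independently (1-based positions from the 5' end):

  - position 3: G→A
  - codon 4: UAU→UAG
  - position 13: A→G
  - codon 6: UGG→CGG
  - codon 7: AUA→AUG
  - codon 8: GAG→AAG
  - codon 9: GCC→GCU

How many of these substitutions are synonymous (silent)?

1

Codon 1: AUG (Met) → AUA (Ile) — missense.
Codon 4: UAU (Tyr) → UAG (Stop) — nonsense.
Codon 5: AUA (Ile) → GUA (Val) — missense.
Codon 6: UGG (Trp) → CGG (Arg) — missense.
Codon 7: AUA (Ile) → AUG (Met) — missense.
Codon 8: GAG (Glu) → AAG (Lys) — missense.
Codon 9: GCC (Ala) → GCU (Ala) — synonymous.
Synonymous: 1 of 7.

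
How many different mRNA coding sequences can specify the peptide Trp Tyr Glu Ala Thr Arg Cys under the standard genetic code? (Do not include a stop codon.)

Trp: 1 codon.
Tyr: 2 codons.
Glu: 2 codons.
Ala: 4 codons.
Thr: 4 codons.
Arg: 6 codons.
Cys: 2 codons.
1 × 2 × 2 × 4 × 4 × 6 × 2 = 768.

768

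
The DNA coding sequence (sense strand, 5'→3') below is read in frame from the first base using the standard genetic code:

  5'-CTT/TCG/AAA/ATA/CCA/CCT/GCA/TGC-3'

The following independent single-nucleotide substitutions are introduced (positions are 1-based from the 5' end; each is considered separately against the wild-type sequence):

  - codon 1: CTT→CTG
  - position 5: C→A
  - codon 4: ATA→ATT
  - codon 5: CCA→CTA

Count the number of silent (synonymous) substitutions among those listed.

2

Codon 1: CTT (Leu) → CTG (Leu) — synonymous.
Codon 2: TCG (Ser) → TAG (Stop) — nonsense.
Codon 4: ATA (Ile) → ATT (Ile) — synonymous.
Codon 5: CCA (Pro) → CTA (Leu) — missense.
Synonymous: 2 of 4.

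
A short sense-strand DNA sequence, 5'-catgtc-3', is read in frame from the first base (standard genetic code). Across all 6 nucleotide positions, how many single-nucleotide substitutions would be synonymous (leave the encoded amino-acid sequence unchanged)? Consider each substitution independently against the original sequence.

Codon 1 (CAT, His): 1 synonymous substitution.
Codon 2 (GTC, Val): 3 synonymous substitutions.
Total: 1 + 3 = 4.

4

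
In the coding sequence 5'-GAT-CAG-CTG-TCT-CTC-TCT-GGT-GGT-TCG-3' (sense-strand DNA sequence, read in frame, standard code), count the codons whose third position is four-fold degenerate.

Codon 1 GAT (Asp): third position 2-fold.
Codon 2 CAG (Gln): third position 2-fold.
Codon 3 CTG (Leu): third position 4-fold.
Codon 4 TCT (Ser): third position 4-fold.
Codon 5 CTC (Leu): third position 4-fold.
Codon 6 TCT (Ser): third position 4-fold.
Codon 7 GGT (Gly): third position 4-fold.
Codon 8 GGT (Gly): third position 4-fold.
Codon 9 TCG (Ser): third position 4-fold.
Four-fold degenerate third positions: 7.

7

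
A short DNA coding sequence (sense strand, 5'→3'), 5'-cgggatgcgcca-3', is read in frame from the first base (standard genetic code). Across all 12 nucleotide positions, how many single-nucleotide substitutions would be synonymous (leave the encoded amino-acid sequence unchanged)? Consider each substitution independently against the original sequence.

11

Codon 1 (CGG, Arg): 4 synonymous substitutions.
Codon 2 (GAT, Asp): 1 synonymous substitution.
Codon 3 (GCG, Ala): 3 synonymous substitutions.
Codon 4 (CCA, Pro): 3 synonymous substitutions.
Total: 4 + 1 + 3 + 3 = 11.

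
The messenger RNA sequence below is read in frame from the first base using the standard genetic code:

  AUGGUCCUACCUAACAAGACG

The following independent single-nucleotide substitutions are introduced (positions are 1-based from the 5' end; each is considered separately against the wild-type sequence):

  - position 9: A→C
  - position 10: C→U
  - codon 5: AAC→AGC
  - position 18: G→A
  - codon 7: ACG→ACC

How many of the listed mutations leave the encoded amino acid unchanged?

3

Codon 3: CUA (Leu) → CUC (Leu) — synonymous.
Codon 4: CCU (Pro) → UCU (Ser) — missense.
Codon 5: AAC (Asn) → AGC (Ser) — missense.
Codon 6: AAG (Lys) → AAA (Lys) — synonymous.
Codon 7: ACG (Thr) → ACC (Thr) — synonymous.
Synonymous: 3 of 5.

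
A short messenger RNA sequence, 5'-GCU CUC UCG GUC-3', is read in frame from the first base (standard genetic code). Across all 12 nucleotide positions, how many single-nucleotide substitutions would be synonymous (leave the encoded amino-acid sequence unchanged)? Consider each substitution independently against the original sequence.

Codon 1 (GCU, Ala): 3 synonymous substitutions.
Codon 2 (CUC, Leu): 3 synonymous substitutions.
Codon 3 (UCG, Ser): 3 synonymous substitutions.
Codon 4 (GUC, Val): 3 synonymous substitutions.
Total: 3 + 3 + 3 + 3 = 12.

12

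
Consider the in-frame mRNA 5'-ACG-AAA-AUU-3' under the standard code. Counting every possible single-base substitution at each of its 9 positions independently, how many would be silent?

Codon 1 (ACG, Thr): 3 synonymous substitutions.
Codon 2 (AAA, Lys): 1 synonymous substitution.
Codon 3 (AUU, Ile): 2 synonymous substitutions.
Total: 3 + 1 + 2 = 6.

6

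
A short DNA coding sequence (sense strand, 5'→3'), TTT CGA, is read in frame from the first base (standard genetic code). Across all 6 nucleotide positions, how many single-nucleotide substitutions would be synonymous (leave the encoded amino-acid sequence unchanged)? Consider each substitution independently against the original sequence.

5

Codon 1 (TTT, Phe): 1 synonymous substitution.
Codon 2 (CGA, Arg): 4 synonymous substitutions.
Total: 1 + 4 = 5.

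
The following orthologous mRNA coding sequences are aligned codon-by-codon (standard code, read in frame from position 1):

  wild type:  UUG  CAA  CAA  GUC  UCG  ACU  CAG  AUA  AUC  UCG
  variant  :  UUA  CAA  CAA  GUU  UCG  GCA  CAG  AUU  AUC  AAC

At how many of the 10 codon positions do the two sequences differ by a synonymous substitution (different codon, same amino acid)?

3

Codon 1: UUG Leu / UUA Leu — synonymous.
Codon 2: CAA Gln / CAA Gln — identical.
Codon 3: CAA Gln / CAA Gln — identical.
Codon 4: GUC Val / GUU Val — synonymous.
Codon 5: UCG Ser / UCG Ser — identical.
Codon 6: ACU Thr / GCA Ala — nonsynonymous.
Codon 7: CAG Gln / CAG Gln — identical.
Codon 8: AUA Ile / AUU Ile — synonymous.
Codon 9: AUC Ile / AUC Ile — identical.
Codon 10: UCG Ser / AAC Asn — nonsynonymous.
Synonymous differences: 3.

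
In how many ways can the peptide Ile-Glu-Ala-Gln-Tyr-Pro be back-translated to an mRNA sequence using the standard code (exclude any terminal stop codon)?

384

Ile: 3 codons.
Glu: 2 codons.
Ala: 4 codons.
Gln: 2 codons.
Tyr: 2 codons.
Pro: 4 codons.
3 × 2 × 4 × 2 × 2 × 4 = 384.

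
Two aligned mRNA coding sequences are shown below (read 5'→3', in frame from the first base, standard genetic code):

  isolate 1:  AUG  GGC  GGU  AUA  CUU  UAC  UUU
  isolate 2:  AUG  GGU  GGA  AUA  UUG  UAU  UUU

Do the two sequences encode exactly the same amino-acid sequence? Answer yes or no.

Codon 1: AUG Met / AUG Met — identical.
Codon 2: GGC Gly / GGU Gly — synonymous.
Codon 3: GGU Gly / GGA Gly — synonymous.
Codon 4: AUA Ile / AUA Ile — identical.
Codon 5: CUU Leu / UUG Leu — synonymous.
Codon 6: UAC Tyr / UAU Tyr — synonymous.
Codon 7: UUU Phe / UUU Phe — identical.
Nonsynonymous differences: 0 → same protein.

yes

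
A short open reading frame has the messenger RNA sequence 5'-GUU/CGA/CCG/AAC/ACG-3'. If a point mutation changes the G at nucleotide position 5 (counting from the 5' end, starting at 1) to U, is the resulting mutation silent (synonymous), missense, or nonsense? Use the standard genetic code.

missense

Position 5 falls in codon 2: CGA → Arg.
After the substitution the codon is CUA → Leu.
Arg ≠ Leu, so this is a missense mutation.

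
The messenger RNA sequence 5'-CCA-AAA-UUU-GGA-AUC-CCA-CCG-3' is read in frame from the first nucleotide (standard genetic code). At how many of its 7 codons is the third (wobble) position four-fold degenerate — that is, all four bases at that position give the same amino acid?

Codon 1 CCA (Pro): third position 4-fold.
Codon 2 AAA (Lys): third position 2-fold.
Codon 3 UUU (Phe): third position 2-fold.
Codon 4 GGA (Gly): third position 4-fold.
Codon 5 AUC (Ile): third position 3-fold.
Codon 6 CCA (Pro): third position 4-fold.
Codon 7 CCG (Pro): third position 4-fold.
Four-fold degenerate third positions: 4.

4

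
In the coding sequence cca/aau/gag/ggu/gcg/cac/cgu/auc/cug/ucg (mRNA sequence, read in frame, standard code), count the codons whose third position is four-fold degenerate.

Codon 1 CCA (Pro): third position 4-fold.
Codon 2 AAU (Asn): third position 2-fold.
Codon 3 GAG (Glu): third position 2-fold.
Codon 4 GGU (Gly): third position 4-fold.
Codon 5 GCG (Ala): third position 4-fold.
Codon 6 CAC (His): third position 2-fold.
Codon 7 CGU (Arg): third position 4-fold.
Codon 8 AUC (Ile): third position 3-fold.
Codon 9 CUG (Leu): third position 4-fold.
Codon 10 UCG (Ser): third position 4-fold.
Four-fold degenerate third positions: 6.

6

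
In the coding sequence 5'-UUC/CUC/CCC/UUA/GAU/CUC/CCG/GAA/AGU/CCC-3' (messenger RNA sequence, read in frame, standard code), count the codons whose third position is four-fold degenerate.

5

Codon 1 UUC (Phe): third position 2-fold.
Codon 2 CUC (Leu): third position 4-fold.
Codon 3 CCC (Pro): third position 4-fold.
Codon 4 UUA (Leu): third position 2-fold.
Codon 5 GAU (Asp): third position 2-fold.
Codon 6 CUC (Leu): third position 4-fold.
Codon 7 CCG (Pro): third position 4-fold.
Codon 8 GAA (Glu): third position 2-fold.
Codon 9 AGU (Ser): third position 2-fold.
Codon 10 CCC (Pro): third position 4-fold.
Four-fold degenerate third positions: 5.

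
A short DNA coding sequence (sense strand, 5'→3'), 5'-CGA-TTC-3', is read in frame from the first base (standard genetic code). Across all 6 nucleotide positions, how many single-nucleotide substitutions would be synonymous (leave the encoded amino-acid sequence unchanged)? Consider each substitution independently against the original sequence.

5

Codon 1 (CGA, Arg): 4 synonymous substitutions.
Codon 2 (TTC, Phe): 1 synonymous substitution.
Total: 4 + 1 = 5.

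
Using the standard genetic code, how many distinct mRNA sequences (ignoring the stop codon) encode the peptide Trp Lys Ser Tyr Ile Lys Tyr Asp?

Trp: 1 codon.
Lys: 2 codons.
Ser: 6 codons.
Tyr: 2 codons.
Ile: 3 codons.
Lys: 2 codons.
Tyr: 2 codons.
Asp: 2 codons.
1 × 2 × 6 × 2 × 3 × 2 × 2 × 2 = 576.

576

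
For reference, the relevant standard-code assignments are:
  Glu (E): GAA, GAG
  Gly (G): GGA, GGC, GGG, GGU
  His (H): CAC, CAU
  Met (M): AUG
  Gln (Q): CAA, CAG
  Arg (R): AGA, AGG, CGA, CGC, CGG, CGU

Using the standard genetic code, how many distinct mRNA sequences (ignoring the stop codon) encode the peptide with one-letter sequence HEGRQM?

His: 2 codons.
Glu: 2 codons.
Gly: 4 codons.
Arg: 6 codons.
Gln: 2 codons.
Met: 1 codon.
2 × 2 × 4 × 6 × 2 × 1 = 192.

192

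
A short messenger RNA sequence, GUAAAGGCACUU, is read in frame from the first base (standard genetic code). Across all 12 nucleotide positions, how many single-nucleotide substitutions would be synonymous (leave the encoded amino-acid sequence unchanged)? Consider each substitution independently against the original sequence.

10

Codon 1 (GUA, Val): 3 synonymous substitutions.
Codon 2 (AAG, Lys): 1 synonymous substitution.
Codon 3 (GCA, Ala): 3 synonymous substitutions.
Codon 4 (CUU, Leu): 3 synonymous substitutions.
Total: 3 + 1 + 3 + 3 = 10.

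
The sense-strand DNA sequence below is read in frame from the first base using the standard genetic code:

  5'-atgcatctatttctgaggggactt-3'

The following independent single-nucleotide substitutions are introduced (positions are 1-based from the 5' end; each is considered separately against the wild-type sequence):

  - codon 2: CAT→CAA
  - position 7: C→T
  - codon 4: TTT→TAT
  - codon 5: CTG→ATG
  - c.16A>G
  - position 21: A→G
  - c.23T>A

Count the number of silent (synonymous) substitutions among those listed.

2

Codon 2: CAT (His) → CAA (Gln) — missense.
Codon 3: CTA (Leu) → TTA (Leu) — synonymous.
Codon 4: TTT (Phe) → TAT (Tyr) — missense.
Codon 5: CTG (Leu) → ATG (Met) — missense.
Codon 6: AGG (Arg) → GGG (Gly) — missense.
Codon 7: GGA (Gly) → GGG (Gly) — synonymous.
Codon 8: CTT (Leu) → CAT (His) — missense.
Synonymous: 2 of 7.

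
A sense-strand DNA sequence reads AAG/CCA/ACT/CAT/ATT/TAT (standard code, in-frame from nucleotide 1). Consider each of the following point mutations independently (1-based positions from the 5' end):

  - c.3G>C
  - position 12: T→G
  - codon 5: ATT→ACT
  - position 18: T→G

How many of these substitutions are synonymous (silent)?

Codon 1: AAG (Lys) → AAC (Asn) — missense.
Codon 4: CAT (His) → CAG (Gln) — missense.
Codon 5: ATT (Ile) → ACT (Thr) — missense.
Codon 6: TAT (Tyr) → TAG (Stop) — nonsense.
Synonymous: 0 of 4.

0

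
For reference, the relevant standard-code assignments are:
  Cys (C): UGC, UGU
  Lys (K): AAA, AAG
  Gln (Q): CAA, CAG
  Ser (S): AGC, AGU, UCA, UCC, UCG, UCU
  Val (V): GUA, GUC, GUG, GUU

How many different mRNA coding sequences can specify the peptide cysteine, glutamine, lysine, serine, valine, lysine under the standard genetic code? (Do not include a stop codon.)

Cys: 2 codons.
Gln: 2 codons.
Lys: 2 codons.
Ser: 6 codons.
Val: 4 codons.
Lys: 2 codons.
2 × 2 × 2 × 6 × 4 × 2 = 384.

384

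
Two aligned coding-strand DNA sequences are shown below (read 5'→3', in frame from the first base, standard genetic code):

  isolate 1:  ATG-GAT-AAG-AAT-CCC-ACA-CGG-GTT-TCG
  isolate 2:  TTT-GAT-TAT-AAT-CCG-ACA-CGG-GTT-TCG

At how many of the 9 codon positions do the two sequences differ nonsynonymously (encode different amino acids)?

2

Codon 1: ATG Met / TTT Phe — nonsynonymous.
Codon 2: GAT Asp / GAT Asp — identical.
Codon 3: AAG Lys / TAT Tyr — nonsynonymous.
Codon 4: AAT Asn / AAT Asn — identical.
Codon 5: CCC Pro / CCG Pro — synonymous.
Codon 6: ACA Thr / ACA Thr — identical.
Codon 7: CGG Arg / CGG Arg — identical.
Codon 8: GTT Val / GTT Val — identical.
Codon 9: TCG Ser / TCG Ser — identical.
Nonsynonymous differences: 2.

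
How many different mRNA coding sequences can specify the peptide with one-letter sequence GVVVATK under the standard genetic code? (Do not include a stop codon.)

Gly: 4 codons.
Val: 4 codons.
Val: 4 codons.
Val: 4 codons.
Ala: 4 codons.
Thr: 4 codons.
Lys: 2 codons.
4 × 4 × 4 × 4 × 4 × 4 × 2 = 8192.

8192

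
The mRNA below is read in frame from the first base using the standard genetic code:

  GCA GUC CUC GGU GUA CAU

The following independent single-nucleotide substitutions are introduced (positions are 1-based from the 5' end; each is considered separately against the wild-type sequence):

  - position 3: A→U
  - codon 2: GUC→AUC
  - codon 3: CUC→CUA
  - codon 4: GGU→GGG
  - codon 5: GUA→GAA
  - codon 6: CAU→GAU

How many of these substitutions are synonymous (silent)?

3

Codon 1: GCA (Ala) → GCU (Ala) — synonymous.
Codon 2: GUC (Val) → AUC (Ile) — missense.
Codon 3: CUC (Leu) → CUA (Leu) — synonymous.
Codon 4: GGU (Gly) → GGG (Gly) — synonymous.
Codon 5: GUA (Val) → GAA (Glu) — missense.
Codon 6: CAU (His) → GAU (Asp) — missense.
Synonymous: 3 of 6.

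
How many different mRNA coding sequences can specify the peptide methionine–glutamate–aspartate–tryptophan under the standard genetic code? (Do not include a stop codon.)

4

Met: 1 codon.
Glu: 2 codons.
Asp: 2 codons.
Trp: 1 codon.
1 × 2 × 2 × 1 = 4.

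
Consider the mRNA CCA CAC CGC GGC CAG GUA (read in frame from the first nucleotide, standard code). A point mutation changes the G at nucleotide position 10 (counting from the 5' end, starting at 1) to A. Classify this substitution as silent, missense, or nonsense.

Position 10 falls in codon 4: GGC → Gly.
After the substitution the codon is AGC → Ser.
Gly ≠ Ser, so this is a missense mutation.

missense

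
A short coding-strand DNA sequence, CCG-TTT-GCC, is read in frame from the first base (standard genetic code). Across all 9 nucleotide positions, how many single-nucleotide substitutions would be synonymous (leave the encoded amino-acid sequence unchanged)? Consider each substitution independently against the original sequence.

7

Codon 1 (CCG, Pro): 3 synonymous substitutions.
Codon 2 (TTT, Phe): 1 synonymous substitution.
Codon 3 (GCC, Ala): 3 synonymous substitutions.
Total: 3 + 1 + 3 = 7.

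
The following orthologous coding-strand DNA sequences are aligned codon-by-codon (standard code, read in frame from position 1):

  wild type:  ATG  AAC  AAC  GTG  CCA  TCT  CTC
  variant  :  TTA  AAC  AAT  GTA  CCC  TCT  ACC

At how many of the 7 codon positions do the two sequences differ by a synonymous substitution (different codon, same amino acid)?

3

Codon 1: ATG Met / TTA Leu — nonsynonymous.
Codon 2: AAC Asn / AAC Asn — identical.
Codon 3: AAC Asn / AAT Asn — synonymous.
Codon 4: GTG Val / GTA Val — synonymous.
Codon 5: CCA Pro / CCC Pro — synonymous.
Codon 6: TCT Ser / TCT Ser — identical.
Codon 7: CTC Leu / ACC Thr — nonsynonymous.
Synonymous differences: 3.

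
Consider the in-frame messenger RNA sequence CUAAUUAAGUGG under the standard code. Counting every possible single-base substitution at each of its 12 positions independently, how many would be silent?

Codon 1 (CUA, Leu): 4 synonymous substitutions.
Codon 2 (AUU, Ile): 2 synonymous substitutions.
Codon 3 (AAG, Lys): 1 synonymous substitution.
Codon 4 (UGG, Trp): 0 synonymous substitutions.
Total: 4 + 2 + 1 + 0 = 7.

7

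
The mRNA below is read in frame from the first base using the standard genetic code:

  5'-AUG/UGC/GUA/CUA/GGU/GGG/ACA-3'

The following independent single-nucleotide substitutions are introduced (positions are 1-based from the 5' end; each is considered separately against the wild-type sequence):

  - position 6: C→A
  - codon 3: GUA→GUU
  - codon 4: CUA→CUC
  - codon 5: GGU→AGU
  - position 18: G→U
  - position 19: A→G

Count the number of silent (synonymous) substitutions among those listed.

Codon 2: UGC (Cys) → UGA (Stop) — nonsense.
Codon 3: GUA (Val) → GUU (Val) — synonymous.
Codon 4: CUA (Leu) → CUC (Leu) — synonymous.
Codon 5: GGU (Gly) → AGU (Ser) — missense.
Codon 6: GGG (Gly) → GGU (Gly) — synonymous.
Codon 7: ACA (Thr) → GCA (Ala) — missense.
Synonymous: 3 of 6.

3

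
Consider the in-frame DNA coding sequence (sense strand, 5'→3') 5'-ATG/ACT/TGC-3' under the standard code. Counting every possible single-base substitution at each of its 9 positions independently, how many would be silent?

4

Codon 1 (ATG, Met): 0 synonymous substitutions.
Codon 2 (ACT, Thr): 3 synonymous substitutions.
Codon 3 (TGC, Cys): 1 synonymous substitution.
Total: 0 + 3 + 1 = 4.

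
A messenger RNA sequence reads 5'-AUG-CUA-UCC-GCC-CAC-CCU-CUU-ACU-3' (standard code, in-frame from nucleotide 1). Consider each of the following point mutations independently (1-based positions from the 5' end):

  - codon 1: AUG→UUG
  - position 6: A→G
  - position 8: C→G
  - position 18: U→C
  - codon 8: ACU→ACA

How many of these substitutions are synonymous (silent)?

Codon 1: AUG (Met) → UUG (Leu) — missense.
Codon 2: CUA (Leu) → CUG (Leu) — synonymous.
Codon 3: UCC (Ser) → UGC (Cys) — missense.
Codon 6: CCU (Pro) → CCC (Pro) — synonymous.
Codon 8: ACU (Thr) → ACA (Thr) — synonymous.
Synonymous: 3 of 5.

3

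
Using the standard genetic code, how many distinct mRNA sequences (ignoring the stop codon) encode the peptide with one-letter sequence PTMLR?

576

Pro: 4 codons.
Thr: 4 codons.
Met: 1 codon.
Leu: 6 codons.
Arg: 6 codons.
4 × 4 × 1 × 6 × 6 = 576.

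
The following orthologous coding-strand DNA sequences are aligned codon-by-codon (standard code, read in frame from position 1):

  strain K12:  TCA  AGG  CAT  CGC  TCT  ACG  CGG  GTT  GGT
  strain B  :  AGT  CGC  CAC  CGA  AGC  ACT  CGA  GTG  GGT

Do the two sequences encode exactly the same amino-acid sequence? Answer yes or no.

Codon 1: TCA Ser / AGT Ser — synonymous.
Codon 2: AGG Arg / CGC Arg — synonymous.
Codon 3: CAT His / CAC His — synonymous.
Codon 4: CGC Arg / CGA Arg — synonymous.
Codon 5: TCT Ser / AGC Ser — synonymous.
Codon 6: ACG Thr / ACT Thr — synonymous.
Codon 7: CGG Arg / CGA Arg — synonymous.
Codon 8: GTT Val / GTG Val — synonymous.
Codon 9: GGT Gly / GGT Gly — identical.
Nonsynonymous differences: 0 → same protein.

yes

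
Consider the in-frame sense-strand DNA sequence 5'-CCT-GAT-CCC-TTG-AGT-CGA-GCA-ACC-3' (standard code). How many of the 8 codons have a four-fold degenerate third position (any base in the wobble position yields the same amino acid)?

5

Codon 1 CCT (Pro): third position 4-fold.
Codon 2 GAT (Asp): third position 2-fold.
Codon 3 CCC (Pro): third position 4-fold.
Codon 4 TTG (Leu): third position 2-fold.
Codon 5 AGT (Ser): third position 2-fold.
Codon 6 CGA (Arg): third position 4-fold.
Codon 7 GCA (Ala): third position 4-fold.
Codon 8 ACC (Thr): third position 4-fold.
Four-fold degenerate third positions: 5.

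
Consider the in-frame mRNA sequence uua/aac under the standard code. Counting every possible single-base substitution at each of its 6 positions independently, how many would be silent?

Codon 1 (UUA, Leu): 2 synonymous substitutions.
Codon 2 (AAC, Asn): 1 synonymous substitution.
Total: 2 + 1 = 3.

3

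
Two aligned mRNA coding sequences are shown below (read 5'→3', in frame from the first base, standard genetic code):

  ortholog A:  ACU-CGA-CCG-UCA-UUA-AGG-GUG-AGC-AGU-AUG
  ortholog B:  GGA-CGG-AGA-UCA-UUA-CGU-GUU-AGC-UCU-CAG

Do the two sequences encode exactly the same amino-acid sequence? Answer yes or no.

no

Codon 1: ACU Thr / GGA Gly — nonsynonymous.
Codon 2: CGA Arg / CGG Arg — synonymous.
Codon 3: CCG Pro / AGA Arg — nonsynonymous.
Codon 4: UCA Ser / UCA Ser — identical.
Codon 5: UUA Leu / UUA Leu — identical.
Codon 6: AGG Arg / CGU Arg — synonymous.
Codon 7: GUG Val / GUU Val — synonymous.
Codon 8: AGC Ser / AGC Ser — identical.
Codon 9: AGU Ser / UCU Ser — synonymous.
Codon 10: AUG Met / CAG Gln — nonsynonymous.
Nonsynonymous differences: 3 → different protein.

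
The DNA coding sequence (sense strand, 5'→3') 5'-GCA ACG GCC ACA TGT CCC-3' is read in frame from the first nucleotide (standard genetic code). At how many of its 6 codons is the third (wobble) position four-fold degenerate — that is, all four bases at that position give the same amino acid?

5

Codon 1 GCA (Ala): third position 4-fold.
Codon 2 ACG (Thr): third position 4-fold.
Codon 3 GCC (Ala): third position 4-fold.
Codon 4 ACA (Thr): third position 4-fold.
Codon 5 TGT (Cys): third position 2-fold.
Codon 6 CCC (Pro): third position 4-fold.
Four-fold degenerate third positions: 5.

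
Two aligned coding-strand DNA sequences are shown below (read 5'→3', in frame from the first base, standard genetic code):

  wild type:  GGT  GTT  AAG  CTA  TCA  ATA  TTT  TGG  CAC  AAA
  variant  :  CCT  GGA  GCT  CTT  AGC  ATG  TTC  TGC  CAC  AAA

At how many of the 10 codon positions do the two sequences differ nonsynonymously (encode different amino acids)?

Codon 1: GGT Gly / CCT Pro — nonsynonymous.
Codon 2: GTT Val / GGA Gly — nonsynonymous.
Codon 3: AAG Lys / GCT Ala — nonsynonymous.
Codon 4: CTA Leu / CTT Leu — synonymous.
Codon 5: TCA Ser / AGC Ser — synonymous.
Codon 6: ATA Ile / ATG Met — nonsynonymous.
Codon 7: TTT Phe / TTC Phe — synonymous.
Codon 8: TGG Trp / TGC Cys — nonsynonymous.
Codon 9: CAC His / CAC His — identical.
Codon 10: AAA Lys / AAA Lys — identical.
Nonsynonymous differences: 5.

5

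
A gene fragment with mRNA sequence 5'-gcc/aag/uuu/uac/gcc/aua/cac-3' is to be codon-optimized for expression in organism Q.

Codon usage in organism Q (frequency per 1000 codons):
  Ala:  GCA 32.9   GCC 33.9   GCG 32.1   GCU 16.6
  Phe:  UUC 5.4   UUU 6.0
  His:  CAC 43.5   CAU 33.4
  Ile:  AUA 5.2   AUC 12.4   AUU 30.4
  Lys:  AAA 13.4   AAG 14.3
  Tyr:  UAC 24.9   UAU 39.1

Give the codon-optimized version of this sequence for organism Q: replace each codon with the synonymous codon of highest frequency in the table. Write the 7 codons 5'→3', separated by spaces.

GCC AAG UUU UAU GCC AUU CAC

Codon 1 (Ala): best is GCC at 33.9.
Codon 2 (Lys): best is AAG at 14.3.
Codon 3 (Phe): best is UUU at 6.0.
Codon 4 (Tyr): best is UAU at 39.1.
Codon 5 (Ala): best is GCC at 33.9.
Codon 6 (Ile): best is AUU at 30.4.
Codon 7 (His): best is CAC at 43.5.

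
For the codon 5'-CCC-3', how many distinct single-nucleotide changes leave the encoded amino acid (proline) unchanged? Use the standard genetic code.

Position 1: none → 0 synonymous.
Position 2: none → 0 synonymous.
Position 3: CCT, CCA, CCG → 3 synonymous.
Total: 0 + 0 + 3 = 3.

3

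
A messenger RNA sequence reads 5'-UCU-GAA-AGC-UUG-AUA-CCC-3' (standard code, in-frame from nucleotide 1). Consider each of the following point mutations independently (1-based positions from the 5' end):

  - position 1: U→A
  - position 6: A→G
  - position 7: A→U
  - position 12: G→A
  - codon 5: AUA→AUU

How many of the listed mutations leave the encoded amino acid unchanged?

Codon 1: UCU (Ser) → ACU (Thr) — missense.
Codon 2: GAA (Glu) → GAG (Glu) — synonymous.
Codon 3: AGC (Ser) → UGC (Cys) — missense.
Codon 4: UUG (Leu) → UUA (Leu) — synonymous.
Codon 5: AUA (Ile) → AUU (Ile) — synonymous.
Synonymous: 3 of 5.

3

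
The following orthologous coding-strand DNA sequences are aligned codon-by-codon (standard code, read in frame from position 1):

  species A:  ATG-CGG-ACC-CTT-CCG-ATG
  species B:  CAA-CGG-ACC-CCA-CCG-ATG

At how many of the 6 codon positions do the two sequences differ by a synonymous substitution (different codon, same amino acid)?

0

Codon 1: ATG Met / CAA Gln — nonsynonymous.
Codon 2: CGG Arg / CGG Arg — identical.
Codon 3: ACC Thr / ACC Thr — identical.
Codon 4: CTT Leu / CCA Pro — nonsynonymous.
Codon 5: CCG Pro / CCG Pro — identical.
Codon 6: ATG Met / ATG Met — identical.
Synonymous differences: 0.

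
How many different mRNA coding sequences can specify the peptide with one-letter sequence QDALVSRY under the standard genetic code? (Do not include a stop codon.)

27648

Gln: 2 codons.
Asp: 2 codons.
Ala: 4 codons.
Leu: 6 codons.
Val: 4 codons.
Ser: 6 codons.
Arg: 6 codons.
Tyr: 2 codons.
2 × 2 × 4 × 6 × 4 × 6 × 6 × 2 = 27648.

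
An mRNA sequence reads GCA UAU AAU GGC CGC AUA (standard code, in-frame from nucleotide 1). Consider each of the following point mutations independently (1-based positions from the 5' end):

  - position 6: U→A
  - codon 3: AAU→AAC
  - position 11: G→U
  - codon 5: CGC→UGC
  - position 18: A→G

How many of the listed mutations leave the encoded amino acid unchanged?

Codon 2: UAU (Tyr) → UAA (Stop) — nonsense.
Codon 3: AAU (Asn) → AAC (Asn) — synonymous.
Codon 4: GGC (Gly) → GUC (Val) — missense.
Codon 5: CGC (Arg) → UGC (Cys) — missense.
Codon 6: AUA (Ile) → AUG (Met) — missense.
Synonymous: 1 of 5.

1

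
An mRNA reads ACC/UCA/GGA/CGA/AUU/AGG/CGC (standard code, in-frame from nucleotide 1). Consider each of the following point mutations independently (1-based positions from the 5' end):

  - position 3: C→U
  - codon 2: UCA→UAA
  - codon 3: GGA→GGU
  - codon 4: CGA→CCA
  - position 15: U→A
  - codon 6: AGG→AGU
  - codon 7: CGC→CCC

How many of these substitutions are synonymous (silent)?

3

Codon 1: ACC (Thr) → ACU (Thr) — synonymous.
Codon 2: UCA (Ser) → UAA (Stop) — nonsense.
Codon 3: GGA (Gly) → GGU (Gly) — synonymous.
Codon 4: CGA (Arg) → CCA (Pro) — missense.
Codon 5: AUU (Ile) → AUA (Ile) — synonymous.
Codon 6: AGG (Arg) → AGU (Ser) — missense.
Codon 7: CGC (Arg) → CCC (Pro) — missense.
Synonymous: 3 of 7.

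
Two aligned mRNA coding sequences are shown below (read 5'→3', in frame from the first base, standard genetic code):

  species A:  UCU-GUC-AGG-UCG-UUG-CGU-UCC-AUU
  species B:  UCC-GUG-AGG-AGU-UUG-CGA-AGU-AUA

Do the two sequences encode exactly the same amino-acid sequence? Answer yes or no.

yes

Codon 1: UCU Ser / UCC Ser — synonymous.
Codon 2: GUC Val / GUG Val — synonymous.
Codon 3: AGG Arg / AGG Arg — identical.
Codon 4: UCG Ser / AGU Ser — synonymous.
Codon 5: UUG Leu / UUG Leu — identical.
Codon 6: CGU Arg / CGA Arg — synonymous.
Codon 7: UCC Ser / AGU Ser — synonymous.
Codon 8: AUU Ile / AUA Ile — synonymous.
Nonsynonymous differences: 0 → same protein.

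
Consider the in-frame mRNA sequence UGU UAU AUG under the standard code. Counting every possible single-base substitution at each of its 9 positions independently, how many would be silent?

Codon 1 (UGU, Cys): 1 synonymous substitution.
Codon 2 (UAU, Tyr): 1 synonymous substitution.
Codon 3 (AUG, Met): 0 synonymous substitutions.
Total: 1 + 1 + 0 = 2.

2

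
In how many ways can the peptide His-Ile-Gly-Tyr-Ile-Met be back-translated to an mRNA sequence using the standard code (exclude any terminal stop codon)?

144

His: 2 codons.
Ile: 3 codons.
Gly: 4 codons.
Tyr: 2 codons.
Ile: 3 codons.
Met: 1 codon.
2 × 3 × 4 × 2 × 3 × 1 = 144.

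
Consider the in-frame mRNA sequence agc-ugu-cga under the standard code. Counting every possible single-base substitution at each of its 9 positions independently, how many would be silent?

Codon 1 (AGC, Ser): 1 synonymous substitution.
Codon 2 (UGU, Cys): 1 synonymous substitution.
Codon 3 (CGA, Arg): 4 synonymous substitutions.
Total: 1 + 1 + 4 = 6.

6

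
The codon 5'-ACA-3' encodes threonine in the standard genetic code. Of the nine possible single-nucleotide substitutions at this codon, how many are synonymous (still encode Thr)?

3

Position 1: none → 0 synonymous.
Position 2: none → 0 synonymous.
Position 3: ACT, ACC, ACG → 3 synonymous.
Total: 0 + 0 + 3 = 3.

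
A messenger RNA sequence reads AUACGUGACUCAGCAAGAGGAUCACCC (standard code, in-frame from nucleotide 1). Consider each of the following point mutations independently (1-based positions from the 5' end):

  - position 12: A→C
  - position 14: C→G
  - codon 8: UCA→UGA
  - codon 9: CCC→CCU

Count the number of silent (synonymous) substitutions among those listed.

Codon 4: UCA (Ser) → UCC (Ser) — synonymous.
Codon 5: GCA (Ala) → GGA (Gly) — missense.
Codon 8: UCA (Ser) → UGA (Stop) — nonsense.
Codon 9: CCC (Pro) → CCU (Pro) — synonymous.
Synonymous: 2 of 4.

2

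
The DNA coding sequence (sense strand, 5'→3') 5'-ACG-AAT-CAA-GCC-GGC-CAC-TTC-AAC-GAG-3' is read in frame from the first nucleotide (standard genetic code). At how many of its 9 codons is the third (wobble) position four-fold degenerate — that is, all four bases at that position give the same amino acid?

3

Codon 1 ACG (Thr): third position 4-fold.
Codon 2 AAT (Asn): third position 2-fold.
Codon 3 CAA (Gln): third position 2-fold.
Codon 4 GCC (Ala): third position 4-fold.
Codon 5 GGC (Gly): third position 4-fold.
Codon 6 CAC (His): third position 2-fold.
Codon 7 TTC (Phe): third position 2-fold.
Codon 8 AAC (Asn): third position 2-fold.
Codon 9 GAG (Glu): third position 2-fold.
Four-fold degenerate third positions: 3.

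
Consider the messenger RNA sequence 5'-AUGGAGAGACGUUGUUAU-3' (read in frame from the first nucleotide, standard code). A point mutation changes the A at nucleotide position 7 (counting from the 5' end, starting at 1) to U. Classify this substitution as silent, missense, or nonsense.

nonsense

Position 7 falls in codon 3: AGA → Arg.
After the substitution the codon is UGA → Stop.
The new codon is a stop codon, so this is a nonsense mutation.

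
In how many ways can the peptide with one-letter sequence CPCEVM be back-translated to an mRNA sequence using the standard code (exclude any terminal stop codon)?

128

Cys: 2 codons.
Pro: 4 codons.
Cys: 2 codons.
Glu: 2 codons.
Val: 4 codons.
Met: 1 codon.
2 × 4 × 2 × 2 × 4 × 1 = 128.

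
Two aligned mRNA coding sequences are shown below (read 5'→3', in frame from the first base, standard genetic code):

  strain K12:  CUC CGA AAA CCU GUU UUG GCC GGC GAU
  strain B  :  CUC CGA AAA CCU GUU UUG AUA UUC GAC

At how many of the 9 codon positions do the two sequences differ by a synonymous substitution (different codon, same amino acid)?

1

Codon 1: CUC Leu / CUC Leu — identical.
Codon 2: CGA Arg / CGA Arg — identical.
Codon 3: AAA Lys / AAA Lys — identical.
Codon 4: CCU Pro / CCU Pro — identical.
Codon 5: GUU Val / GUU Val — identical.
Codon 6: UUG Leu / UUG Leu — identical.
Codon 7: GCC Ala / AUA Ile — nonsynonymous.
Codon 8: GGC Gly / UUC Phe — nonsynonymous.
Codon 9: GAU Asp / GAC Asp — synonymous.
Synonymous differences: 1.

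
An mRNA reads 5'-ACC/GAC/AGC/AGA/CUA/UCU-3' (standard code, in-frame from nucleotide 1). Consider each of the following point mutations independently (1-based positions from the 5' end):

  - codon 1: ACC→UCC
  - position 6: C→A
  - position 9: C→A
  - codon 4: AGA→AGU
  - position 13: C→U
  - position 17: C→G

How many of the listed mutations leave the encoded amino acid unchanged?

Codon 1: ACC (Thr) → UCC (Ser) — missense.
Codon 2: GAC (Asp) → GAA (Glu) — missense.
Codon 3: AGC (Ser) → AGA (Arg) — missense.
Codon 4: AGA (Arg) → AGU (Ser) — missense.
Codon 5: CUA (Leu) → UUA (Leu) — synonymous.
Codon 6: UCU (Ser) → UGU (Cys) — missense.
Synonymous: 1 of 6.

1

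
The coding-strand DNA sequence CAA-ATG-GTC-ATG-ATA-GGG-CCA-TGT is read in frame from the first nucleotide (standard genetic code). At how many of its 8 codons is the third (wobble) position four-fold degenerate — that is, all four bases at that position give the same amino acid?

Codon 1 CAA (Gln): third position 2-fold.
Codon 2 ATG (Met): third position 1-fold.
Codon 3 GTC (Val): third position 4-fold.
Codon 4 ATG (Met): third position 1-fold.
Codon 5 ATA (Ile): third position 3-fold.
Codon 6 GGG (Gly): third position 4-fold.
Codon 7 CCA (Pro): third position 4-fold.
Codon 8 TGT (Cys): third position 2-fold.
Four-fold degenerate third positions: 3.

3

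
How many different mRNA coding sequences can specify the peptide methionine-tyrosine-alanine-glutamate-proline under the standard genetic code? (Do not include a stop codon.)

64

Met: 1 codon.
Tyr: 2 codons.
Ala: 4 codons.
Glu: 2 codons.
Pro: 4 codons.
1 × 2 × 4 × 2 × 4 = 64.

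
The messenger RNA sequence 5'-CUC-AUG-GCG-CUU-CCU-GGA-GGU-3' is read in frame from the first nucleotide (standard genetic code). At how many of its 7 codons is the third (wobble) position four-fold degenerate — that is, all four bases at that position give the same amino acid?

6

Codon 1 CUC (Leu): third position 4-fold.
Codon 2 AUG (Met): third position 1-fold.
Codon 3 GCG (Ala): third position 4-fold.
Codon 4 CUU (Leu): third position 4-fold.
Codon 5 CCU (Pro): third position 4-fold.
Codon 6 GGA (Gly): third position 4-fold.
Codon 7 GGU (Gly): third position 4-fold.
Four-fold degenerate third positions: 6.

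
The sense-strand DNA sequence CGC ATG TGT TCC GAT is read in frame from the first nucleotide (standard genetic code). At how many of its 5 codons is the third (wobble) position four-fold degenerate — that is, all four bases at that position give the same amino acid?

2

Codon 1 CGC (Arg): third position 4-fold.
Codon 2 ATG (Met): third position 1-fold.
Codon 3 TGT (Cys): third position 2-fold.
Codon 4 TCC (Ser): third position 4-fold.
Codon 5 GAT (Asp): third position 2-fold.
Four-fold degenerate third positions: 2.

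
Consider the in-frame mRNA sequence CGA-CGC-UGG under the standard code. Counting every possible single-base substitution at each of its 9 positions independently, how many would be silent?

Codon 1 (CGA, Arg): 4 synonymous substitutions.
Codon 2 (CGC, Arg): 3 synonymous substitutions.
Codon 3 (UGG, Trp): 0 synonymous substitutions.
Total: 4 + 3 + 0 = 7.

7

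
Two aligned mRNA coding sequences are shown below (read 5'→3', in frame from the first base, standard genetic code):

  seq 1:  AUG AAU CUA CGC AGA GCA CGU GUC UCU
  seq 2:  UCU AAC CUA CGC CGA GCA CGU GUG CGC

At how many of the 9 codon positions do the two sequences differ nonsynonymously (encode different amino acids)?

Codon 1: AUG Met / UCU Ser — nonsynonymous.
Codon 2: AAU Asn / AAC Asn — synonymous.
Codon 3: CUA Leu / CUA Leu — identical.
Codon 4: CGC Arg / CGC Arg — identical.
Codon 5: AGA Arg / CGA Arg — synonymous.
Codon 6: GCA Ala / GCA Ala — identical.
Codon 7: CGU Arg / CGU Arg — identical.
Codon 8: GUC Val / GUG Val — synonymous.
Codon 9: UCU Ser / CGC Arg — nonsynonymous.
Nonsynonymous differences: 2.

2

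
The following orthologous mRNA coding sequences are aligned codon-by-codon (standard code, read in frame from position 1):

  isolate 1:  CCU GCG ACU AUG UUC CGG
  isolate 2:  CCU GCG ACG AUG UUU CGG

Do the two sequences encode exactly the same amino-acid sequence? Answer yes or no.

Codon 1: CCU Pro / CCU Pro — identical.
Codon 2: GCG Ala / GCG Ala — identical.
Codon 3: ACU Thr / ACG Thr — synonymous.
Codon 4: AUG Met / AUG Met — identical.
Codon 5: UUC Phe / UUU Phe — synonymous.
Codon 6: CGG Arg / CGG Arg — identical.
Nonsynonymous differences: 0 → same protein.

yes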